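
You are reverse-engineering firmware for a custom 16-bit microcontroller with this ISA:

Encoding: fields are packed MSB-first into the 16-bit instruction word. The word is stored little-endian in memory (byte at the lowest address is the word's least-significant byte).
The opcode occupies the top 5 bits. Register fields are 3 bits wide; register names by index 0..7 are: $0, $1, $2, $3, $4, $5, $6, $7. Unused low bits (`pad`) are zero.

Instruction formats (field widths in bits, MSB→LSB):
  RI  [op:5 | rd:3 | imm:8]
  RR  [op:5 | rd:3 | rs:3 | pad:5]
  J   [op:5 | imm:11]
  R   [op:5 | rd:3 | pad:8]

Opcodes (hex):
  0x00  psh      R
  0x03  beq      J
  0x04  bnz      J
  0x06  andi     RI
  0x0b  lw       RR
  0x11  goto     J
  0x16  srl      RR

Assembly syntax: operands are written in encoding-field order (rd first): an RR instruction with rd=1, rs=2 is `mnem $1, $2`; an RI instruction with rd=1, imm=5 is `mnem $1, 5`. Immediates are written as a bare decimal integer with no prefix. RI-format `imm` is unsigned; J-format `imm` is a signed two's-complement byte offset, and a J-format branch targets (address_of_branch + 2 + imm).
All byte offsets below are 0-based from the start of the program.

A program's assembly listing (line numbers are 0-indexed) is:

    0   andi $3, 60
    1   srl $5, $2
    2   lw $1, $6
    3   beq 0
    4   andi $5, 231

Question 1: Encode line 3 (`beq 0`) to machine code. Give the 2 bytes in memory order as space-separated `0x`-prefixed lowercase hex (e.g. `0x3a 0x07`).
line 3 (beq): pack op=0x3:5|imm=0:11 = 0x1800; little→ 00 18

0x00 0x18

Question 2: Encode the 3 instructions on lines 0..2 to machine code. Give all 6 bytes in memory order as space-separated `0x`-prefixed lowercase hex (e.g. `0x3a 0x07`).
L0: andi op=0x6:5|rd=3:3|imm=60:8 ⇒ 0x333c ⇒ little 3c 33
L1: srl op=0x16:5|rd=5:3|rs=2:3|pad=0:5 ⇒ 0xb540 ⇒ little 40 b5
L2: lw op=0xb:5|rd=1:3|rs=6:3|pad=0:5 ⇒ 0x59c0 ⇒ little c0 59

0x3c 0x33 0x40 0xb5 0xc0 0x59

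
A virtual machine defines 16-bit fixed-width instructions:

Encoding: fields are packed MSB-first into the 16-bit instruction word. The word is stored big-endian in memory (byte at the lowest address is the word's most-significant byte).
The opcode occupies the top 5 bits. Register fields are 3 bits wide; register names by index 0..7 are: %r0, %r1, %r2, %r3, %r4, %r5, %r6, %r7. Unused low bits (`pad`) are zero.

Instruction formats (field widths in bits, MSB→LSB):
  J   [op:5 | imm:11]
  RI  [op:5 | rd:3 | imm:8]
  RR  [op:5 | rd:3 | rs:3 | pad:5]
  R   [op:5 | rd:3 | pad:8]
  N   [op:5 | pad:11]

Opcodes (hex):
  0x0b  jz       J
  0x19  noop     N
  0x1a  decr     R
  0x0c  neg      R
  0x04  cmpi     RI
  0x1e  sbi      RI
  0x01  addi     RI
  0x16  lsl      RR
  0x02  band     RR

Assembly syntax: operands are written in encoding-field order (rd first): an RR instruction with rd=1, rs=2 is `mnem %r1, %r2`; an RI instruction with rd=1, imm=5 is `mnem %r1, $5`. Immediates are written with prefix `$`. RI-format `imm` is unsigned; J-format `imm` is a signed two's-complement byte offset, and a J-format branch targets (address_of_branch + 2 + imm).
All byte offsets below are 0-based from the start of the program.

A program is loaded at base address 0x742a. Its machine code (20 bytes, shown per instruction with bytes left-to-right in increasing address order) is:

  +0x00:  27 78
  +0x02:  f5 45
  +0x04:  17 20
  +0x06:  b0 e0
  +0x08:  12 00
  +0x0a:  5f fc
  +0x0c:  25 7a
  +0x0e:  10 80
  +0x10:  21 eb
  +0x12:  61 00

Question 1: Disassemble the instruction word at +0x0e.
@+0e  big-endian(10 80) = 0x1080
  op=0x1080>>11=0x2 ⇒ band (RR)
  rd@[10:8]=0x0 ⇒ %r0
  rs@[7:5]=0x4 ⇒ %r4

band %r0, %r4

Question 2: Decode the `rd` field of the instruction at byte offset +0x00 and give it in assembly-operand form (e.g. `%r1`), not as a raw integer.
%r7

[00] 27 78 → 0x2778
  op=0x2778>>11=0x4 ⇒ cmpi (RI)
  rd: (w>>8)&0x7=0x7 → %r7
  imm: (w>>0)&0xff=0x78 → $120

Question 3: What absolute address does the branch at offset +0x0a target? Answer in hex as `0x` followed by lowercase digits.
0x7432

[0a] 5f fc → 0x5ffc
  top 5b → 0xb → jz [J]
  imm@[10:0]=0x7fc (s11→-4) ⇒ $-4
  target = base 0x742a + off 0x0a + 2 + imm -4 = 0x7432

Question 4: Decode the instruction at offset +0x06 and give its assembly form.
lsl %r0, %r7

off 0x06: read b0 e0 as big → 0xb0e0
  top 5b → 0x16 → lsl [RR]
  [10:8] rd=0 = %r0
  [7:5] rs=7 = %r7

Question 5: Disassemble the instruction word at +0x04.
band %r7, %r1

+0x04: 17 20 ⇒ word 0x1720 (big)
  opcode bits[15:11]=0x2: band/RR
  rd@[10:8]=0x7 ⇒ %r7
  rs@[7:5]=0x1 ⇒ %r1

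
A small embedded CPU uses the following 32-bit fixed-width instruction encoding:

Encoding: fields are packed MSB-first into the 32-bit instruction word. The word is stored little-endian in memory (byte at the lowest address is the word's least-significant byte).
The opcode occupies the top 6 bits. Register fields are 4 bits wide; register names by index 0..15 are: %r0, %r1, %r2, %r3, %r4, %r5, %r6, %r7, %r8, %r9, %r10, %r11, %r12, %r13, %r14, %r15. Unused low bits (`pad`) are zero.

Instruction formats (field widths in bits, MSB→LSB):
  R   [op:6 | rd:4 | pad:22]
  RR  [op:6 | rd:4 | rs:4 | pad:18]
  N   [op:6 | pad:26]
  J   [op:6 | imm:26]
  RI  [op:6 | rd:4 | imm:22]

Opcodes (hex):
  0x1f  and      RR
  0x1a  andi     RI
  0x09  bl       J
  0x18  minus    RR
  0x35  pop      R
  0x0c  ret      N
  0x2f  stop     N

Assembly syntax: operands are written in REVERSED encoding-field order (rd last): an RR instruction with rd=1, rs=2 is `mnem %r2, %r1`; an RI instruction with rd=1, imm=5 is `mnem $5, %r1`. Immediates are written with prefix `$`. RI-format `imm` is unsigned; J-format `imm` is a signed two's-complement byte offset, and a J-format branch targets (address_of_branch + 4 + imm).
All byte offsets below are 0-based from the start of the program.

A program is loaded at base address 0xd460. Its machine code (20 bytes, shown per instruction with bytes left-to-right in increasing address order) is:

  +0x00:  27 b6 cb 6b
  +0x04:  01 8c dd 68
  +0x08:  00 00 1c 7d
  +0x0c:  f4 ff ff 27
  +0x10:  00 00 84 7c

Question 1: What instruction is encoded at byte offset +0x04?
andi $1936385, %r3

@+04  little-endian(01 8c dd 68) = 0x68dd8c01
  op=0x68dd8c01>>26=0x1a ⇒ andi (RI)
  rd: (w>>22)&0xf=0x3 → %r3
  imm: (w>>0)&0x3fffff=0x1d8c01 → $1936385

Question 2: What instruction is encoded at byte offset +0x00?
[00] 27 b6 cb 6b → 0x6bcbb627
  top 6b → 0x1a → andi [RI]
  rd@[25:22]=0xf ⇒ %r15
  imm@[21:0]=0xbb627 ⇒ $767527

andi $767527, %r15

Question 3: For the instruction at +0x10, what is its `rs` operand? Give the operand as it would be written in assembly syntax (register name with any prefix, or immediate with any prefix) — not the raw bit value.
%r1

[10] 00 00 84 7c → 0x7c840000
  op=0x7c840000>>26=0x1f ⇒ and (RR)
  rd: (w>>22)&0xf=0x2 → %r2
  rs: (w>>18)&0xf=0x1 → %r1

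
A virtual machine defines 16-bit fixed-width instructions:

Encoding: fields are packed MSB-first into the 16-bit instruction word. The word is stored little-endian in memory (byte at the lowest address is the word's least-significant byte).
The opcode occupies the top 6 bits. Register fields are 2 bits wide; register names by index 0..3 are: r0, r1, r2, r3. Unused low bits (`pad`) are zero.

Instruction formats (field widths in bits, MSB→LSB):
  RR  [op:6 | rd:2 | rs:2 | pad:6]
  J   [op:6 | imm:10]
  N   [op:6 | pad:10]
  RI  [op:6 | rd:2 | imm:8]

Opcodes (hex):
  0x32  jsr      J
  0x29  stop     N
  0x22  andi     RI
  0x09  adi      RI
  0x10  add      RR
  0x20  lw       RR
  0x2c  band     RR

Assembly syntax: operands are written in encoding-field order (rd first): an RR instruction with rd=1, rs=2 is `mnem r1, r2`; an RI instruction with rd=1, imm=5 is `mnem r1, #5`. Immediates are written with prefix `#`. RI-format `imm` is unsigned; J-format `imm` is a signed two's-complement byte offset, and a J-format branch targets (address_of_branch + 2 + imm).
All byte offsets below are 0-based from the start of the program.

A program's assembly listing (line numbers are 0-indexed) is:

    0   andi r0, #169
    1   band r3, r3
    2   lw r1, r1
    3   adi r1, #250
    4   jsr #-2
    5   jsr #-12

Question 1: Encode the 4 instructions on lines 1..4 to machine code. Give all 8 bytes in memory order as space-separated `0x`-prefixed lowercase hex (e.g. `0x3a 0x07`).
1. band fields op=0x2c:6|rd=3:2|rs=3:2|pad=0:6 → word b3c0h → c0 b3
2. lw fields op=0x20:6|rd=1:2|rs=1:2|pad=0:6 → word 8140h → 40 81
3. adi fields op=0x9:6|rd=1:2|imm=250:8 → word 25fah → fa 25
4. jsr fields op=0x32:6|imm=-2:10 → word cbfeh → fe cb

0xc0 0xb3 0x40 0x81 0xfa 0x25 0xfe 0xcb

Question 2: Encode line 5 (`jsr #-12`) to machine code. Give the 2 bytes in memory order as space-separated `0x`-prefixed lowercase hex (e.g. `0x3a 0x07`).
5. jsr fields op=0x32:6|imm=-12:10 → word cbf4h → f4 cb

0xf4 0xcb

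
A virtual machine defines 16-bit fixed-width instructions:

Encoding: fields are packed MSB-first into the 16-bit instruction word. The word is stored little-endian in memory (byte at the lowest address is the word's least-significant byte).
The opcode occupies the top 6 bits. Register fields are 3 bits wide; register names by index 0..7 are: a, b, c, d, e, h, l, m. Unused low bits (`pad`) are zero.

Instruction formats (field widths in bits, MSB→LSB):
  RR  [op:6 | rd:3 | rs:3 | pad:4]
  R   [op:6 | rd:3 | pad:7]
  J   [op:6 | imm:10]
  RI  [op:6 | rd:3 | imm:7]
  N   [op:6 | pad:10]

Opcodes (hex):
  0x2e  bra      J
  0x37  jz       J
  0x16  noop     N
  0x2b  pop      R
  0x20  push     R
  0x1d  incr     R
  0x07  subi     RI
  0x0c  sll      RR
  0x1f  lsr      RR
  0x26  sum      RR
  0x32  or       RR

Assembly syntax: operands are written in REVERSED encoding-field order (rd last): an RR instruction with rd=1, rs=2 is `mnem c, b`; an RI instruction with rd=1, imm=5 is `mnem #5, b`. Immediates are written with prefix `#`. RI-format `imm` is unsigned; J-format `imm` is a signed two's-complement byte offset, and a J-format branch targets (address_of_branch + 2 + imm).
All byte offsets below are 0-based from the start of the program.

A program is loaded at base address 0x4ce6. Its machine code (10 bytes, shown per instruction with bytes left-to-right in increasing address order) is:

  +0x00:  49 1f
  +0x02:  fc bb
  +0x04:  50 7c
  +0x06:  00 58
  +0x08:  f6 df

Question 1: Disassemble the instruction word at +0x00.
+0x00: 49 1f ⇒ word 0x1f49 (little)
  top 6b → 0x7 → subi [RI]
  rd@[9:7]=0x6 ⇒ l
  imm@[6:0]=0x49 ⇒ #73

subi #73, l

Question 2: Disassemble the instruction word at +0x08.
jz #-10

+0x08: f6 df ⇒ word 0xdff6 (little)
  opcode bits[15:10]=0x37: jz/J
  [9:0] imm=1014 (s10→-10) = #-10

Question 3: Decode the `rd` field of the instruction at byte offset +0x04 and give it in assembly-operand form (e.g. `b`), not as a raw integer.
a

off 0x04: read 50 7c as little → 0x7c50
  top 6b → 0x1f → lsr [RR]
  [9:7] rd=0 = a
  [6:4] rs=5 = h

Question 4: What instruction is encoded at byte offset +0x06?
@+06  little-endian(00 58) = 0x5800
  top 6b → 0x16 → noop [N]

noop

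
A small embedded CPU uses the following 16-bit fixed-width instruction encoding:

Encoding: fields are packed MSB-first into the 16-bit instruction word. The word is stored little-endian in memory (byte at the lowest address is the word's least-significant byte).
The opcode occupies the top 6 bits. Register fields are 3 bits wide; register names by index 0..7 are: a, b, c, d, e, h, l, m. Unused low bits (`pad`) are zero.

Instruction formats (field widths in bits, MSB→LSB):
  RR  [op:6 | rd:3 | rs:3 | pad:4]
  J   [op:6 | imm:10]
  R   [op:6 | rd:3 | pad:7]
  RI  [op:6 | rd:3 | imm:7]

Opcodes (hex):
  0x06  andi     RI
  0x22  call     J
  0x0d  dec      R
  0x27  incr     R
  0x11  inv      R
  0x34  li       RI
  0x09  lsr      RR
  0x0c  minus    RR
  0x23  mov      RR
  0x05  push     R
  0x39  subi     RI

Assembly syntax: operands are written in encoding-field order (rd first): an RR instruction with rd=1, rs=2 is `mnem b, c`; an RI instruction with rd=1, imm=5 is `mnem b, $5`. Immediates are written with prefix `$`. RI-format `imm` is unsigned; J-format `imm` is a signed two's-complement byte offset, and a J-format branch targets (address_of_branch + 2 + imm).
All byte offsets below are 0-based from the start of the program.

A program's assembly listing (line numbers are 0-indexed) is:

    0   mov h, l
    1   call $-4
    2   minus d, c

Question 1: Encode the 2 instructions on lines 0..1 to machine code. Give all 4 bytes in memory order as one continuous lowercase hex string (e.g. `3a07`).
0. mov fields op=0x23:6|rd=5:3|rs=6:3|pad=0:4 → word 8ee0h → e0 8e
1. call fields op=0x22:6|imm=-4:10 → word 8bfch → fc 8b

e08efc8b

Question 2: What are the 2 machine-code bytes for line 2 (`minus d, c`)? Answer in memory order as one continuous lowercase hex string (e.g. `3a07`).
a031

L2: minus op=0xc:6|rd=3:3|rs=2:3|pad=0:4 ⇒ 0x31a0 ⇒ little a0 31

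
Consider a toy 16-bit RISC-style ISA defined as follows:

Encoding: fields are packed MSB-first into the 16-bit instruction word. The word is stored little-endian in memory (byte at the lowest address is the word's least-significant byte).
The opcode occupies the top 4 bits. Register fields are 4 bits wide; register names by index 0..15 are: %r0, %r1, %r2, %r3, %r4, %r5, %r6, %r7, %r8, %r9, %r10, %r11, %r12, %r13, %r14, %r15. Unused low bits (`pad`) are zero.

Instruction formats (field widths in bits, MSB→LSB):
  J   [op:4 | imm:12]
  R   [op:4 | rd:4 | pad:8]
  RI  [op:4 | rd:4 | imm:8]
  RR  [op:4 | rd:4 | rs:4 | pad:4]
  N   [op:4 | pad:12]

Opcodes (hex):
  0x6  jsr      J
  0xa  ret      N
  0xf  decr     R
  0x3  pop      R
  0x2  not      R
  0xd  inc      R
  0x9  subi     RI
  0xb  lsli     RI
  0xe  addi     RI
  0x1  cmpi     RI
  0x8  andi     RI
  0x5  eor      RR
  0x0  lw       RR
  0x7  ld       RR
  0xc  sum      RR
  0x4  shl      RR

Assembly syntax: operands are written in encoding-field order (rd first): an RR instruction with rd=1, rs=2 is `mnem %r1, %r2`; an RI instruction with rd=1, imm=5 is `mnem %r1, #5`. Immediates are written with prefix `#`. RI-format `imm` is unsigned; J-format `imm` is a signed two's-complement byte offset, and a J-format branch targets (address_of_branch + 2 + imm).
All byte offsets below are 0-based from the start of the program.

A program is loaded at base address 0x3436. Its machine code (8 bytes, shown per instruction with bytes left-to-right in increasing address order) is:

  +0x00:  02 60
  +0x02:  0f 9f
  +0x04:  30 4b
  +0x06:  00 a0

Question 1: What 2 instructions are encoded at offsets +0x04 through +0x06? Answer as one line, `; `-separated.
shl %r11, %r3; ret

@+04  little-endian(30 4b) = 0x4b30
  opcode bits[15:12]=0x4: shl/RR
  rd@[11:8]=0xb ⇒ %r11
  rs@[7:4]=0x3 ⇒ %r3
@+06  little-endian(00 a0) = 0xa000
  opcode bits[15:12]=0xa: ret/N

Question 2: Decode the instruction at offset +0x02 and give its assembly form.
subi %r15, #15

@+02  little-endian(0f 9f) = 0x9f0f
  top 4b → 0x9 → subi [RI]
  rd@[11:8]=0xf ⇒ %r15
  imm@[7:0]=0xf ⇒ #15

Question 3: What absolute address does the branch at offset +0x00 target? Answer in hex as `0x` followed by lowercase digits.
0x343a

off 0x00: read 02 60 as little → 0x6002
  opcode bits[15:12]=0x6: jsr/J
  [11:0] imm=2 = #2
  target = base 0x3436 + off 0x00 + 2 + imm 2 = 0x343a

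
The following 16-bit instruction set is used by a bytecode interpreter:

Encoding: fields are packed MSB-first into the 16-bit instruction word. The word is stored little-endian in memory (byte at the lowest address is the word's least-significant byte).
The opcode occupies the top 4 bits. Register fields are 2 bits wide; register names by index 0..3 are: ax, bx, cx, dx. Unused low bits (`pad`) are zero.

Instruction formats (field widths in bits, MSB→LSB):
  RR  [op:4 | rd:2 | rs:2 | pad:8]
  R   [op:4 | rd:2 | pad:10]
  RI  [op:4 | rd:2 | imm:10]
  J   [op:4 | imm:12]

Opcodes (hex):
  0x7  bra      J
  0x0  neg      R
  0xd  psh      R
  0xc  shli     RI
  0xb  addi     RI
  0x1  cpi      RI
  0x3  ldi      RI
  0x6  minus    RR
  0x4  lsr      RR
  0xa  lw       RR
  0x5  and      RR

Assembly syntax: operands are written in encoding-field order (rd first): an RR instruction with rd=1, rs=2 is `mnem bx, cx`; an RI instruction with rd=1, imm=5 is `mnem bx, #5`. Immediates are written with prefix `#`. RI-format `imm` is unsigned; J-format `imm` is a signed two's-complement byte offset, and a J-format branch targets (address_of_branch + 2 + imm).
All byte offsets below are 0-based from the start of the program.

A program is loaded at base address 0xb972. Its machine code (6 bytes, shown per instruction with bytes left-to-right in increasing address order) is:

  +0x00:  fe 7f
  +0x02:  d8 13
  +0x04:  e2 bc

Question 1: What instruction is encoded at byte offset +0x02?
+0x02: d8 13 ⇒ word 0x13d8 (little)
  top 4b → 0x1 → cpi [RI]
  rd: (w>>10)&0x3=0x0 → ax
  imm: (w>>0)&0x3ff=0x3d8 → #984

cpi ax, #984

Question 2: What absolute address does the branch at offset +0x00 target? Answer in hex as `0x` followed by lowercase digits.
off 0x00: read fe 7f as little → 0x7ffe
  opcode bits[15:12]=0x7: bra/J
  imm: (w>>0)&0xfff=0xffe (s12→-2) → #-2
  target = base 0xb972 + off 0x00 + 2 + imm -2 = 0xb972

0xb972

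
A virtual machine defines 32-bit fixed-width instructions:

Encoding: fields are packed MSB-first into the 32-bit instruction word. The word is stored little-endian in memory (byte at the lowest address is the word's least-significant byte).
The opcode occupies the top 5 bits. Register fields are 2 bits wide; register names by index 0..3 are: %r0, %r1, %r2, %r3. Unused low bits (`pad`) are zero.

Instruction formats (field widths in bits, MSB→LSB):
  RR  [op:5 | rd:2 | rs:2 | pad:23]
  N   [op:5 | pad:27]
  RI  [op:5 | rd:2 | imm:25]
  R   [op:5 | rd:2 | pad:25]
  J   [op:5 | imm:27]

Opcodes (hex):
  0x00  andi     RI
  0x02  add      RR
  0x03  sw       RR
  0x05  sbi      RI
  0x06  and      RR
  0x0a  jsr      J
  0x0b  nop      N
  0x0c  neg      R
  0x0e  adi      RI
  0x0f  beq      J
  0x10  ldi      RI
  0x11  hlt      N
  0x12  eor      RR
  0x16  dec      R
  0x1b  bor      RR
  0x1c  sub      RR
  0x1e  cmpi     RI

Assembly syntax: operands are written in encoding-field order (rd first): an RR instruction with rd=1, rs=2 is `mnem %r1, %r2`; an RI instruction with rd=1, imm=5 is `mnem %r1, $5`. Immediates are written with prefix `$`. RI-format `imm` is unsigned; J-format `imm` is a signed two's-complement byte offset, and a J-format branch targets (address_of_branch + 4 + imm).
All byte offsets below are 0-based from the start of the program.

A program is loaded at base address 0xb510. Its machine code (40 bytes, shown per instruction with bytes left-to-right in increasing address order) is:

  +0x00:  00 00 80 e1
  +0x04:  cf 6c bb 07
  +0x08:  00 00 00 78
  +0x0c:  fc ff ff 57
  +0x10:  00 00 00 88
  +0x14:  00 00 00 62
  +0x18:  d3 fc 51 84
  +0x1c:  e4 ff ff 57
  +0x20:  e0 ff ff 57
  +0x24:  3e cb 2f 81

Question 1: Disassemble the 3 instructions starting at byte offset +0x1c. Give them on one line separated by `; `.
jsr $-28; jsr $-32; ldi %r0, $19909438

off 0x1c: read e4 ff ff 57 as little → 0x57ffffe4
  top 5b → 0xa → jsr [J]
  imm@[26:0]=0x7ffffe4 (s27→-28) ⇒ $-28
off 0x20: read e0 ff ff 57 as little → 0x57ffffe0
  top 5b → 0xa → jsr [J]
  imm@[26:0]=0x7ffffe0 (s27→-32) ⇒ $-32
off 0x24: read 3e cb 2f 81 as little → 0x812fcb3e
  top 5b → 0x10 → ldi [RI]
  rd@[26:25]=0x0 ⇒ %r0
  imm@[24:0]=0x12fcb3e ⇒ $19909438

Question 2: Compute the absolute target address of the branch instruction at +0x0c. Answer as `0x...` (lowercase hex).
[0c] fc ff ff 57 → 0x57fffffc
  opcode bits[31:27]=0xa: jsr/J
  imm: (w>>0)&0x7ffffff=0x7fffffc (s27→-4) → $-4
  target = base 0xb510 + off 0x0c + 4 + imm -4 = 0xb51c

0xb51c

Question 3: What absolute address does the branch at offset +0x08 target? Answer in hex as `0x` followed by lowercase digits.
0xb51c

off 0x08: read 00 00 00 78 as little → 0x78000000
  opcode bits[31:27]=0xf: beq/J
  [26:0] imm=0 = $0
  target = base 0xb510 + off 0x08 + 4 + imm 0 = 0xb51c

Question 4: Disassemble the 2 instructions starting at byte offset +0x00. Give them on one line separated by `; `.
sub %r0, %r3; andi %r3, $29060303

[00] 00 00 80 e1 → 0xe1800000
  opcode bits[31:27]=0x1c: sub/RR
  rd: (w>>25)&0x3=0x0 → %r0
  rs: (w>>23)&0x3=0x3 → %r3
[04] cf 6c bb 07 → 0x07bb6ccf
  opcode bits[31:27]=0x0: andi/RI
  rd: (w>>25)&0x3=0x3 → %r3
  imm: (w>>0)&0x1ffffff=0x1bb6ccf → $29060303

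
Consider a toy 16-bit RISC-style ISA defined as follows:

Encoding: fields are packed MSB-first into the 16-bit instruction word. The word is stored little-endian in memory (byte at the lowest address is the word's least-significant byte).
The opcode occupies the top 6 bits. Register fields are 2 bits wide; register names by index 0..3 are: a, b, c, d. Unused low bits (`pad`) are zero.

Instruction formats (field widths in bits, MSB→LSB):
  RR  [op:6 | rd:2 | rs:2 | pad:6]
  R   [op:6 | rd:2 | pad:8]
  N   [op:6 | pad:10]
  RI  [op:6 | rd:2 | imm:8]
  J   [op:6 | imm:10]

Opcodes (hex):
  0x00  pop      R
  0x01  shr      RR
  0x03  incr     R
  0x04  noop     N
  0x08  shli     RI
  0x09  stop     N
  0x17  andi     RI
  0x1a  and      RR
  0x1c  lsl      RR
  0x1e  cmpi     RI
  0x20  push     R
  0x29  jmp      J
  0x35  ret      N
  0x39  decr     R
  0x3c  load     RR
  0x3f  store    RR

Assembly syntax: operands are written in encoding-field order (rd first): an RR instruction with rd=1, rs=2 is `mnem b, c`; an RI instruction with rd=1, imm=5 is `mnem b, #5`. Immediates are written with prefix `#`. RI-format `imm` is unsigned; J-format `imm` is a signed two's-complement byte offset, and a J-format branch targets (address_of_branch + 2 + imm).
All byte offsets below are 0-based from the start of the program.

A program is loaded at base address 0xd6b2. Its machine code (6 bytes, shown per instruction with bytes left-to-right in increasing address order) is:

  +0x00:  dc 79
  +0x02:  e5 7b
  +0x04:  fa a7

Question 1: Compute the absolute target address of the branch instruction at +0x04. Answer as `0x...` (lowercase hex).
0xd6b2

[04] fa a7 → 0xa7fa
  op=0xa7fa>>10=0x29 ⇒ jmp (J)
  [9:0] imm=1018 (s10→-6) = #-6
  target = base 0xd6b2 + off 0x04 + 2 + imm -6 = 0xd6b2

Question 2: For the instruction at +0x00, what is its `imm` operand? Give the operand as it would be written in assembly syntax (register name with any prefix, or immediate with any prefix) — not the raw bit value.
#220

@+00  little-endian(dc 79) = 0x79dc
  op=0x79dc>>10=0x1e ⇒ cmpi (RI)
  [9:8] rd=1 = b
  [7:0] imm=220 = #220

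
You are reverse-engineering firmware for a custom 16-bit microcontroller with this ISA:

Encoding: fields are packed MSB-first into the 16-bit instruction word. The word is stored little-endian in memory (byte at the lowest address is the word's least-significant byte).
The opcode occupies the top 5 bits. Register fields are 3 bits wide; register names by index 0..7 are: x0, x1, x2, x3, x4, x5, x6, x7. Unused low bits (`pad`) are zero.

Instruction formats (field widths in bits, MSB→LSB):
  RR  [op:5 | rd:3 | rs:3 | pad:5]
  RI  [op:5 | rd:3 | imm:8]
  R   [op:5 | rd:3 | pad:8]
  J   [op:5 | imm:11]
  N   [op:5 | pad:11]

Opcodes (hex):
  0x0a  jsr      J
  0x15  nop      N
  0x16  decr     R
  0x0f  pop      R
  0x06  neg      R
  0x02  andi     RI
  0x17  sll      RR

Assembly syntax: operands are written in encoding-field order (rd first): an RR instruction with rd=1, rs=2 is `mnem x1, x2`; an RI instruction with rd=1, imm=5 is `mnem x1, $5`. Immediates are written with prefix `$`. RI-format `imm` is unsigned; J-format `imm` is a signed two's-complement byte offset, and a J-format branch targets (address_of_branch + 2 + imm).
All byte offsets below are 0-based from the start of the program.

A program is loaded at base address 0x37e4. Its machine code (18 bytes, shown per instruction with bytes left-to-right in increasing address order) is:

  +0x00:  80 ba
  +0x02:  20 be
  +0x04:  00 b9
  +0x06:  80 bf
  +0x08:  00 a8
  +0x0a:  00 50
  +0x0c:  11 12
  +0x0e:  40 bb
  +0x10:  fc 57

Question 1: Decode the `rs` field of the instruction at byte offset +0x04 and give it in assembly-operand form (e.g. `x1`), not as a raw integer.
x0

off 0x04: read 00 b9 as little → 0xb900
  op=0xb900>>11=0x17 ⇒ sll (RR)
  [10:8] rd=1 = x1
  [7:5] rs=0 = x0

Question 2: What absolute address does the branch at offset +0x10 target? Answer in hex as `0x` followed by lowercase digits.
+0x10: fc 57 ⇒ word 0x57fc (little)
  op=0x57fc>>11=0xa ⇒ jsr (J)
  imm@[10:0]=0x7fc (s11→-4) ⇒ $-4
  target = base 0x37e4 + off 0x10 + 2 + imm -4 = 0x37f2

0x37f2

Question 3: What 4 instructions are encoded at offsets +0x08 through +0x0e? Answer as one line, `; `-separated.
nop; jsr $0; andi x2, $17; sll x3, x2

@+08  little-endian(00 a8) = 0xa800
  op=0xa800>>11=0x15 ⇒ nop (N)
@+0a  little-endian(00 50) = 0x5000
  op=0x5000>>11=0xa ⇒ jsr (J)
  [10:0] imm=0 = $0
@+0c  little-endian(11 12) = 0x1211
  op=0x1211>>11=0x2 ⇒ andi (RI)
  [10:8] rd=2 = x2
  [7:0] imm=17 = $17
@+0e  little-endian(40 bb) = 0xbb40
  op=0xbb40>>11=0x17 ⇒ sll (RR)
  [10:8] rd=3 = x3
  [7:5] rs=2 = x2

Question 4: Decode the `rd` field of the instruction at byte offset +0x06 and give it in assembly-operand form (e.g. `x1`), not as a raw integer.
x7

[06] 80 bf → 0xbf80
  opcode bits[15:11]=0x17: sll/RR
  [10:8] rd=7 = x7
  [7:5] rs=4 = x4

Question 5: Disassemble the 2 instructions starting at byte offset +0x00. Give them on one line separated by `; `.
@+00  little-endian(80 ba) = 0xba80
  top 5b → 0x17 → sll [RR]
  rd@[10:8]=0x2 ⇒ x2
  rs@[7:5]=0x4 ⇒ x4
@+02  little-endian(20 be) = 0xbe20
  top 5b → 0x17 → sll [RR]
  rd@[10:8]=0x6 ⇒ x6
  rs@[7:5]=0x1 ⇒ x1

sll x2, x4; sll x6, x1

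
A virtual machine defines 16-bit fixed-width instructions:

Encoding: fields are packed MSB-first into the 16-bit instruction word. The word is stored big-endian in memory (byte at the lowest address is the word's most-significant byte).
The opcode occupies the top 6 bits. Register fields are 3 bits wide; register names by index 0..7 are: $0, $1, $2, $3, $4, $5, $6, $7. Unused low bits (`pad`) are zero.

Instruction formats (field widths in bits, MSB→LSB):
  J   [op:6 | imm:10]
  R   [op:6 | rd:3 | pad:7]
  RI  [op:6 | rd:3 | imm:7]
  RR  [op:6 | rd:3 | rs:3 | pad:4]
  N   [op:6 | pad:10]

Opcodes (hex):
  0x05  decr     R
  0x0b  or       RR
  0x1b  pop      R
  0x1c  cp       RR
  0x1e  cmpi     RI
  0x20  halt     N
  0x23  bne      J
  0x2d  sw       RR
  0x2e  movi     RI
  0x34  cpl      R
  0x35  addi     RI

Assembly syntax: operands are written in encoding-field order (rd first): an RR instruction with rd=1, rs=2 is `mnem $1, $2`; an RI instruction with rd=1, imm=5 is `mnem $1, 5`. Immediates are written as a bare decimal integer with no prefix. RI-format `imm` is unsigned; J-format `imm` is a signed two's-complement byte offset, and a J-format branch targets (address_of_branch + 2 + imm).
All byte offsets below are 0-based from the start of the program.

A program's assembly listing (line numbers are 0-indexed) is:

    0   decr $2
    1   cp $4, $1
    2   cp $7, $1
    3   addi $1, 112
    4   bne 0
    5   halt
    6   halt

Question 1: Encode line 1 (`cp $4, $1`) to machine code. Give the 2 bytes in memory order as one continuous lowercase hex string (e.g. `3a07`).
line 1 (cp): pack op=0x1c:6|rd=4:3|rs=1:3|pad=0:4 = 0x7210; big→ 72 10

7210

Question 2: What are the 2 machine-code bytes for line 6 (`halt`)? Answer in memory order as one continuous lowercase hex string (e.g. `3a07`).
line 6 (halt): pack op=0x20:6|pad=0:10 = 0x8000; big→ 80 00

8000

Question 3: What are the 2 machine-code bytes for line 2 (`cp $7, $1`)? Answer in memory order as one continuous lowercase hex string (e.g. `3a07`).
7390

2. cp fields op=0x1c:6|rd=7:3|rs=1:3|pad=0:4 → word 7390h → 73 90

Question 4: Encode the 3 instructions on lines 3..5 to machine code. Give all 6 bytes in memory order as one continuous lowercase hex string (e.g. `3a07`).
L3: addi op=0x35:6|rd=1:3|imm=112:7 ⇒ 0xd4f0 ⇒ big d4 f0
L4: bne op=0x23:6|imm=0:10 ⇒ 0x8c00 ⇒ big 8c 00
L5: halt op=0x20:6|pad=0:10 ⇒ 0x8000 ⇒ big 80 00

d4f08c008000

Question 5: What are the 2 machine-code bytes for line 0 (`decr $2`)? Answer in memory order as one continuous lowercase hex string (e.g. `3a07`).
1500

line 0 (decr): pack op=0x5:6|rd=2:3|pad=0:7 = 0x1500; big→ 15 00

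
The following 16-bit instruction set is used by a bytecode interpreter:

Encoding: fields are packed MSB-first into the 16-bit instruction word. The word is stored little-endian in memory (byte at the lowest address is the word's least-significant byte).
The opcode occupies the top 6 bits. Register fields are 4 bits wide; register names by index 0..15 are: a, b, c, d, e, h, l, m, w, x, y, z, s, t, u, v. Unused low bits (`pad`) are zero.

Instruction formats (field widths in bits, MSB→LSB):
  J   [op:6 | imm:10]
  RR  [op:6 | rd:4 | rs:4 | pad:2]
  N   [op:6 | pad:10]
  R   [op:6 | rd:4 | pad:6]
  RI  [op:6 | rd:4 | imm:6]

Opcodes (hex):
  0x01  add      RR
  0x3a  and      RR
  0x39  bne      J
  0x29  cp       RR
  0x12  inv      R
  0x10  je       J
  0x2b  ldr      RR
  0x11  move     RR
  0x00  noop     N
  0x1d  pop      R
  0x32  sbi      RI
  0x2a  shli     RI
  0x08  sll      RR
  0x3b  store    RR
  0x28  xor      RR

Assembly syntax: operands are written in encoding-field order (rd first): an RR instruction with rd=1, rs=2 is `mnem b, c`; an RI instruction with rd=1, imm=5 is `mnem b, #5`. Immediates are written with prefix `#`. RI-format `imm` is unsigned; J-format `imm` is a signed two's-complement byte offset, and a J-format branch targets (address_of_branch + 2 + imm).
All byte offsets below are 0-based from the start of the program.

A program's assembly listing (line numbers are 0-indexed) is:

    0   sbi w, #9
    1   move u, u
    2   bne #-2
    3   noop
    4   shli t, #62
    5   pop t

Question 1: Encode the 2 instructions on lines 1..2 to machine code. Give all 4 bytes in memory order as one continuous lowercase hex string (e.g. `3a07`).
b847fee7

L1: move op=0x11:6|rd=14:4|rs=14:4|pad=0:2 ⇒ 0x47b8 ⇒ little b8 47
L2: bne op=0x39:6|imm=-2:10 ⇒ 0xe7fe ⇒ little fe e7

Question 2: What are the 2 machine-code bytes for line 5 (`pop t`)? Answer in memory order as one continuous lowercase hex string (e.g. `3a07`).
4077

L5: pop op=0x1d:6|rd=13:4|pad=0:6 ⇒ 0x7740 ⇒ little 40 77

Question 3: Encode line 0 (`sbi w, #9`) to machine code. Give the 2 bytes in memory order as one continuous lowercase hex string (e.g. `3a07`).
09ca

0. sbi fields op=0x32:6|rd=8:4|imm=9:6 → word ca09h → 09 ca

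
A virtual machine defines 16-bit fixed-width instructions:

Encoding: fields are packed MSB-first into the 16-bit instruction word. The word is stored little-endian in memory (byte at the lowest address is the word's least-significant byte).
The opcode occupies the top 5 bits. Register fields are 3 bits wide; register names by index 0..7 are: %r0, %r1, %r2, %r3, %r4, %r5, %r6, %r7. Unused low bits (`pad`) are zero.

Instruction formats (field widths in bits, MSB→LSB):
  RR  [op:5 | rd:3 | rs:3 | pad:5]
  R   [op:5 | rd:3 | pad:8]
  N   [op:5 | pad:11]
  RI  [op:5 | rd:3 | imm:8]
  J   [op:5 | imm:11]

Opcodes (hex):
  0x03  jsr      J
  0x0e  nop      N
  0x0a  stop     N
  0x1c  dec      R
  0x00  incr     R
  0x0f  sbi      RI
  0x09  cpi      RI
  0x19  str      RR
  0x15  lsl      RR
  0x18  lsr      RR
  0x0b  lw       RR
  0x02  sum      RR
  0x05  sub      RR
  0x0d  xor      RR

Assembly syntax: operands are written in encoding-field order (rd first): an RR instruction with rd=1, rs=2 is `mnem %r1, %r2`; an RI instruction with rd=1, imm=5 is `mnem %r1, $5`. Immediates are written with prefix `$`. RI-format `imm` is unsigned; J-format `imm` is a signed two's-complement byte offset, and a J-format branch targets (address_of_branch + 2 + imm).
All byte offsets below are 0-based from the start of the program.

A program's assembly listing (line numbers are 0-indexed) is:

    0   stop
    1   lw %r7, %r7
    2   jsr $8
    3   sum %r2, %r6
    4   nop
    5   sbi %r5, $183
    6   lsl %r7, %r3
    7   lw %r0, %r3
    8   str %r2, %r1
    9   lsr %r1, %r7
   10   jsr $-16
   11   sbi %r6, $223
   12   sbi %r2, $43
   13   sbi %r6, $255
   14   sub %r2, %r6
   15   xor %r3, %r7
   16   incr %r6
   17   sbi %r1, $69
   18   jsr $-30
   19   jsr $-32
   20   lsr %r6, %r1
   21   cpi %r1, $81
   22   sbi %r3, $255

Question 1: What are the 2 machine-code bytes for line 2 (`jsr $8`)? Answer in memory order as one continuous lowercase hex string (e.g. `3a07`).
0818

2. jsr fields op=0x3:5|imm=8:11 → word 1808h → 08 18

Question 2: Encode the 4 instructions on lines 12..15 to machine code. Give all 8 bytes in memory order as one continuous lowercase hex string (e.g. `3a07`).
2b7aff7ec02ae06b

12. sbi fields op=0xf:5|rd=2:3|imm=43:8 → word 7a2bh → 2b 7a
13. sbi fields op=0xf:5|rd=6:3|imm=255:8 → word 7effh → ff 7e
14. sub fields op=0x5:5|rd=2:3|rs=6:3|pad=0:5 → word 2ac0h → c0 2a
15. xor fields op=0xd:5|rd=3:3|rs=7:3|pad=0:5 → word 6be0h → e0 6b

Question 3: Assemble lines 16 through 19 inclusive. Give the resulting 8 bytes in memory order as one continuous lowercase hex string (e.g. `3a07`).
L16: incr op=0x0:5|rd=6:3|pad=0:8 ⇒ 0x0600 ⇒ little 00 06
L17: sbi op=0xf:5|rd=1:3|imm=69:8 ⇒ 0x7945 ⇒ little 45 79
L18: jsr op=0x3:5|imm=-30:11 ⇒ 0x1fe2 ⇒ little e2 1f
L19: jsr op=0x3:5|imm=-32:11 ⇒ 0x1fe0 ⇒ little e0 1f

00064579e21fe01f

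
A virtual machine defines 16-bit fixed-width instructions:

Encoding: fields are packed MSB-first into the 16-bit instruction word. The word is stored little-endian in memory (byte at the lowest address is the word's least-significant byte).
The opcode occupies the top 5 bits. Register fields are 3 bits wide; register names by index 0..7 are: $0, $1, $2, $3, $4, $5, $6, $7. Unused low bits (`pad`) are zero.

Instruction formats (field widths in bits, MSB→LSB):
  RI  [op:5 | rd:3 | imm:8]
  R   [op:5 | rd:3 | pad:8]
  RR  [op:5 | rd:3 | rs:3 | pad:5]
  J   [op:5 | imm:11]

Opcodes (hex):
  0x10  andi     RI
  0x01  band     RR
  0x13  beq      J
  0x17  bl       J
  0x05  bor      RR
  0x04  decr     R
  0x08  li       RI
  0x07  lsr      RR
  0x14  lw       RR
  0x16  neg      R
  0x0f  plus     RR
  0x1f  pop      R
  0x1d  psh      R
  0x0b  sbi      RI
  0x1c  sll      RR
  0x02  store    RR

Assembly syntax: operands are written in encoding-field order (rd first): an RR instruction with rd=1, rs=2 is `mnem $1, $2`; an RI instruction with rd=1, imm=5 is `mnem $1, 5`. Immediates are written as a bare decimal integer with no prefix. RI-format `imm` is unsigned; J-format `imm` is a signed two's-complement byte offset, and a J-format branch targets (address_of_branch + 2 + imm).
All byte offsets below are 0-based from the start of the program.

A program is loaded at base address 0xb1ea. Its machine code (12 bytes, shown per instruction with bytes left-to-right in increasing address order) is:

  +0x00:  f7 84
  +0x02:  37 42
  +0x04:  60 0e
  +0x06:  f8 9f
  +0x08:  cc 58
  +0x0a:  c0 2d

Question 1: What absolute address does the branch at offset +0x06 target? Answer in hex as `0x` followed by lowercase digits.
@+06  little-endian(f8 9f) = 0x9ff8
  top 5b → 0x13 → beq [J]
  imm@[10:0]=0x7f8 (s11→-8) ⇒ -8
  target = base 0xb1ea + off 0x06 + 2 + imm -8 = 0xb1ea

0xb1ea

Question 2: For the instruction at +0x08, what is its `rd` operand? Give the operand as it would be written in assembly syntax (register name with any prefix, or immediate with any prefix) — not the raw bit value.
$0

off 0x08: read cc 58 as little → 0x58cc
  top 5b → 0xb → sbi [RI]
  rd: (w>>8)&0x7=0x0 → $0
  imm: (w>>0)&0xff=0xcc → 204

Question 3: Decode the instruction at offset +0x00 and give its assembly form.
andi $4, 247

[00] f7 84 → 0x84f7
  op=0x84f7>>11=0x10 ⇒ andi (RI)
  [10:8] rd=4 = $4
  [7:0] imm=247 = 247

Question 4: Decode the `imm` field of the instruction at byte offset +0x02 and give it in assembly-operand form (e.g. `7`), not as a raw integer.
55

@+02  little-endian(37 42) = 0x4237
  op=0x4237>>11=0x8 ⇒ li (RI)
  rd@[10:8]=0x2 ⇒ $2
  imm@[7:0]=0x37 ⇒ 55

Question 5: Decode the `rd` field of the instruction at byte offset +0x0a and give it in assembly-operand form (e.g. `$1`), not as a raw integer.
$5

[0a] c0 2d → 0x2dc0
  top 5b → 0x5 → bor [RR]
  [10:8] rd=5 = $5
  [7:5] rs=6 = $6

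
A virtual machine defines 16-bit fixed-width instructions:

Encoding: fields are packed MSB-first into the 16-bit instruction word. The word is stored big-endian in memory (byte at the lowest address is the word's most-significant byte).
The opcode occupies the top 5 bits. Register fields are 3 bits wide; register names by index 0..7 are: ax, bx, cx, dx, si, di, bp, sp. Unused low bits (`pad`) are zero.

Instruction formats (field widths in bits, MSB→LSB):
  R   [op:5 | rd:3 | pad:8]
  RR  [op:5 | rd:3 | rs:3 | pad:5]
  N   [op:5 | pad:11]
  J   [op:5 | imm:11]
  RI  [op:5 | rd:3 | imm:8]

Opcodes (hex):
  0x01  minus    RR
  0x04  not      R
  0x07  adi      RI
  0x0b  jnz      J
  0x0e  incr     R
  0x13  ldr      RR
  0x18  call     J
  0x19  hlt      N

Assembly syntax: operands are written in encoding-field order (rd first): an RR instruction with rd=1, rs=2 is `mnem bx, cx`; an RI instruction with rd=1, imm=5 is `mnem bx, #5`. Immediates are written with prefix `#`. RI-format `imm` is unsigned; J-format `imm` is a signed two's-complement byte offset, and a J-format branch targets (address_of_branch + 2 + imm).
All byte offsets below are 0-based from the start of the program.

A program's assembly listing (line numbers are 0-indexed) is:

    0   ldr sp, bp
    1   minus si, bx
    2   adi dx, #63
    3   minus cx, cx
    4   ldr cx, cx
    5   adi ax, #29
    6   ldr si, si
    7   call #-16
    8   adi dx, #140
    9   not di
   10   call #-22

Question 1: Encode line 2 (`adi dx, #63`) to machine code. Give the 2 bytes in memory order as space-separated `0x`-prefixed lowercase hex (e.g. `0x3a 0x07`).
0x3b 0x3f

2. adi fields op=0x7:5|rd=3:3|imm=63:8 → word 3b3fh → 3b 3f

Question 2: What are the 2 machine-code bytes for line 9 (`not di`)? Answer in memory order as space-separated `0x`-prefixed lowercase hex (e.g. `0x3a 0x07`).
L9: not op=0x4:5|rd=5:3|pad=0:8 ⇒ 0x2500 ⇒ big 25 00

0x25 0x00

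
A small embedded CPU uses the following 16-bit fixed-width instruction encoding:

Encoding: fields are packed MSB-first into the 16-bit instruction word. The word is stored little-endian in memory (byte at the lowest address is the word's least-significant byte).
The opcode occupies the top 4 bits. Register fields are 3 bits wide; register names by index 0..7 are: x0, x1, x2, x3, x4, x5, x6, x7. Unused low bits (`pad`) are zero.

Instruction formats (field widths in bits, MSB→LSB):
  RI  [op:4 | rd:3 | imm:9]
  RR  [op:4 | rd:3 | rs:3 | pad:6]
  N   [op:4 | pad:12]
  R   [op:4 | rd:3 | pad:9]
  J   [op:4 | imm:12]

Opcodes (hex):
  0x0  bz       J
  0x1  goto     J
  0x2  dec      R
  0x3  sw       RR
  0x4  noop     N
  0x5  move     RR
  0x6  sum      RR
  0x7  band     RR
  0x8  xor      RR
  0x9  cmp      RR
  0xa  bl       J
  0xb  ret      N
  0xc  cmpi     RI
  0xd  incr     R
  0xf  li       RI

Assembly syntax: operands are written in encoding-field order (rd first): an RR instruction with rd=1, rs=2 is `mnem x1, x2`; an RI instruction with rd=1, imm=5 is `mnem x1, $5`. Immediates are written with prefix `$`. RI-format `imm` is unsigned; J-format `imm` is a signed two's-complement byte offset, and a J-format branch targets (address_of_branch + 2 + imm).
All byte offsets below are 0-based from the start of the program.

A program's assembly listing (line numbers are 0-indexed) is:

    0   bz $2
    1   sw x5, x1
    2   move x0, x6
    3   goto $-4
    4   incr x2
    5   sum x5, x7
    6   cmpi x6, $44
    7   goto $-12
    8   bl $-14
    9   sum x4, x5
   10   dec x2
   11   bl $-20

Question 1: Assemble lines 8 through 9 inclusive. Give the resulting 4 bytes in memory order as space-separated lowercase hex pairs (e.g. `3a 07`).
f2 af 40 69

L8: bl op=0xa:4|imm=-14:12 ⇒ 0xaff2 ⇒ little f2 af
L9: sum op=0x6:4|rd=4:3|rs=5:3|pad=0:6 ⇒ 0x6940 ⇒ little 40 69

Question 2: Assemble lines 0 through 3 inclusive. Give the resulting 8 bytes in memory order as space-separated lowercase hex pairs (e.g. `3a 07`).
02 00 40 3a 80 51 fc 1f

L0: bz op=0x0:4|imm=2:12 ⇒ 0x0002 ⇒ little 02 00
L1: sw op=0x3:4|rd=5:3|rs=1:3|pad=0:6 ⇒ 0x3a40 ⇒ little 40 3a
L2: move op=0x5:4|rd=0:3|rs=6:3|pad=0:6 ⇒ 0x5180 ⇒ little 80 51
L3: goto op=0x1:4|imm=-4:12 ⇒ 0x1ffc ⇒ little fc 1f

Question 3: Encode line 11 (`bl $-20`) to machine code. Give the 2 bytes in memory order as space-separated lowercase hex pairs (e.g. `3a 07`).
ec af

L11: bl op=0xa:4|imm=-20:12 ⇒ 0xafec ⇒ little ec af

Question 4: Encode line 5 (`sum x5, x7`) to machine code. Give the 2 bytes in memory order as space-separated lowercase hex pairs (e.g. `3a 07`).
c0 6b

5. sum fields op=0x6:4|rd=5:3|rs=7:3|pad=0:6 → word 6bc0h → c0 6b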